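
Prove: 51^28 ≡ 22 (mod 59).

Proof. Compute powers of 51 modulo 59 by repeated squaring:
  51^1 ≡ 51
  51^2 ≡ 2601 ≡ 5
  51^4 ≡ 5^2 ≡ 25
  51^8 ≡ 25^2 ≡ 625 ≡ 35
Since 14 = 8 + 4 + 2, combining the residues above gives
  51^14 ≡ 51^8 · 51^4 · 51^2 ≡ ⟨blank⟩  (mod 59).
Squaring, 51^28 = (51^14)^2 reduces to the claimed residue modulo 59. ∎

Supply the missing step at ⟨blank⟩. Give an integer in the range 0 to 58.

51^8 · 51^4 · 51^2 ≡ 35 · 25 · 5 = 4375.
4375 mod 59 = 9, so 51^14 ≡ 9 (mod 59).

9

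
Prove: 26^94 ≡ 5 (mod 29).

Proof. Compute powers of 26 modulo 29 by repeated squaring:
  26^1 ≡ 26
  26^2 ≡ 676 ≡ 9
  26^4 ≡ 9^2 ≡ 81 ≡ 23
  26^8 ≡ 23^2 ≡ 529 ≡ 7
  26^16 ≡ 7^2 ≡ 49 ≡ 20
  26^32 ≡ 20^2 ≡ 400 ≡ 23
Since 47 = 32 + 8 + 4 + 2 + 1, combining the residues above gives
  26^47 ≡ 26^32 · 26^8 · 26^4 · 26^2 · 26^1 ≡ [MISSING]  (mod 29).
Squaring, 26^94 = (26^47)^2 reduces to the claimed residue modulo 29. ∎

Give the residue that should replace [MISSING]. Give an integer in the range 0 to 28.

11

Multiply the listed residues: 23 · 7 · 23 · 9 · 26 = 161 → 3703 → 33327 → 866502.
Reducing modulo 29: 866502 = 29879·29 + 11, so 26^47 ≡ 11.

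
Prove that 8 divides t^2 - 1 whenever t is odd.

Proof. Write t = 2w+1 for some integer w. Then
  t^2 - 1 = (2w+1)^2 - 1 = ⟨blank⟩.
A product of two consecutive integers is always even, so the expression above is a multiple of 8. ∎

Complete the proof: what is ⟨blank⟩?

4w(w + 1)

(2w+1)^2 - 1 = 4w^2 + 4w + 1 - 1 = 4w^2 + 4w = 4w(w+1).
Since w and w+1 are consecutive, w(w+1) is even, and 4·(even) is a multiple of 8.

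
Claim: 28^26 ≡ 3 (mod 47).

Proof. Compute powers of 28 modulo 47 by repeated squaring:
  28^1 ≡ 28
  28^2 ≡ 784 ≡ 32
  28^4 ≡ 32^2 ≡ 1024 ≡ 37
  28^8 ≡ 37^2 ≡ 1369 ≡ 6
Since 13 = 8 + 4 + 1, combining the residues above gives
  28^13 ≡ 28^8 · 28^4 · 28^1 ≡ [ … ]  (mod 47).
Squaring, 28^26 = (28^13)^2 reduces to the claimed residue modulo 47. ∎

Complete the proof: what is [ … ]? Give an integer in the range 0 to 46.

12

Multiply the listed residues: 6 · 37 · 28 = 222 → 6216.
Reducing modulo 47: 6216 = 132·47 + 12, so 28^13 ≡ 12.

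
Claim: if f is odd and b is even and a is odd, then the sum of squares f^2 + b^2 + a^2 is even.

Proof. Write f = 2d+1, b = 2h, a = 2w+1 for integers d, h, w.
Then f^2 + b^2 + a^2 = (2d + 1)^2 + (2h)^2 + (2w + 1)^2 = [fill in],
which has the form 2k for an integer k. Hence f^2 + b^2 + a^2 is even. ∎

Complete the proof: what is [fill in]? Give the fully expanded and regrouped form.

Expanding: (2d + 1)^2 + (2h)^2 + (2w + 1)^2 = 4d^2 + 4d + 4h^2 + 4w^2 + 4w + 2.
Every term is even; pulling out the factor of 2 gives 2(2d^2 + 2d + 2h^2 + 2w^2 + 2w + 1).

2(2d^2 + 2d + 2h^2 + 2w^2 + 2w + 1)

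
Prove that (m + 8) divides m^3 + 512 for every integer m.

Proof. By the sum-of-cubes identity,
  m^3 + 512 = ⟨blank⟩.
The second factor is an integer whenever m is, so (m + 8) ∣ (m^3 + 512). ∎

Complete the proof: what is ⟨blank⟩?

a^3 + b^3 = (a + b)(a^2 - ab + b^2). With a = m, b = 8:
m^3 + 512 = (m + 8)(m^2 - 8m + 64).

(m + 8)(m^2 - 8m + 64)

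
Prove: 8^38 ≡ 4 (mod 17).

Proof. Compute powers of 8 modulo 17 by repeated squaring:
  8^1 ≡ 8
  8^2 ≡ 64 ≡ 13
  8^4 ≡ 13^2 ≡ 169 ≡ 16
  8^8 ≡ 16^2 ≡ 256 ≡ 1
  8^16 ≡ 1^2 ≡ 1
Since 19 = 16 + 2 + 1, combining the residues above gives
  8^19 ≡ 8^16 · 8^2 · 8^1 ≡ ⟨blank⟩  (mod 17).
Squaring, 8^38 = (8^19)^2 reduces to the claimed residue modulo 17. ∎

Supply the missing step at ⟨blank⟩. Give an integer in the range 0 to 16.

2

Multiply the listed residues: 1 · 13 · 8 = 13 → 104.
Reducing modulo 17: 104 = 6·17 + 2, so 8^19 ≡ 2.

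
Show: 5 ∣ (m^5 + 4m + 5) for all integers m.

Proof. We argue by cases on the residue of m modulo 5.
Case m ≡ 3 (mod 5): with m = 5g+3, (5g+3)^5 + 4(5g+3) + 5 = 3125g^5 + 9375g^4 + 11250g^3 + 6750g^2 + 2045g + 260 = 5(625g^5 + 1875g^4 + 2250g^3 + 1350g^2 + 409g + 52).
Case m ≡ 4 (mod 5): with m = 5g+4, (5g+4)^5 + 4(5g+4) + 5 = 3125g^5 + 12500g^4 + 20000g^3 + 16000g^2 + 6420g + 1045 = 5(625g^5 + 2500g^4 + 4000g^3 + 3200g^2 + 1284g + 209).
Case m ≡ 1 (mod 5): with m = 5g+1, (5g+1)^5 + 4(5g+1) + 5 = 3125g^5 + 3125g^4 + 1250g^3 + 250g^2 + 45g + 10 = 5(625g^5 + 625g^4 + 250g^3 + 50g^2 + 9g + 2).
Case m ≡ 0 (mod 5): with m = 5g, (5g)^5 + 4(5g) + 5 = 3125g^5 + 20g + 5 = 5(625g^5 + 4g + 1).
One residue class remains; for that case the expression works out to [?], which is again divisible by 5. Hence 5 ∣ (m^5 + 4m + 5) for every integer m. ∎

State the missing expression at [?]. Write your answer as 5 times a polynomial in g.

5(625g^5 + 1250g^4 + 1000g^3 + 400g^2 + 84g + 9)

Only m ≡ 2 (mod 5) is unaccounted for. Put m = 5g+2:
(5g+2)^5 + 4(5g+2) + 5 expands to 3125g^5 + 6250g^4 + 5000g^3 + 2000g^2 + 420g + 45,
and factoring out 5 leaves 5(625g^5 + 1250g^4 + 1000g^3 + 400g^2 + 84g + 9).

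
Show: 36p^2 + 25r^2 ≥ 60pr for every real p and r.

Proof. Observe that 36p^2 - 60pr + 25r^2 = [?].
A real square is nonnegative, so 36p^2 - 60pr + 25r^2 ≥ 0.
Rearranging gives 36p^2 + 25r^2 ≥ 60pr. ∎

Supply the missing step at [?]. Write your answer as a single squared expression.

(6p - 5r)^2

36p^2 - 60pr + 25r^2 is a perfect-square trinomial: the outer terms are (6p)^2 and (5r)^2, and the cross term is -2·6p·5r.
So 36p^2 - 60pr + 25r^2 = (6p - 5r)^2 ≥ 0.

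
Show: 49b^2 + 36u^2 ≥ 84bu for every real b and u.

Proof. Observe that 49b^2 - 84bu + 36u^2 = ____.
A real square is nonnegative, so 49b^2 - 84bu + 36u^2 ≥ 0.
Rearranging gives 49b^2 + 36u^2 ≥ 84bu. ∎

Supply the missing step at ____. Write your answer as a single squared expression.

49b^2 - 84bu + 36u^2 is a perfect-square trinomial: the outer terms are (7b)^2 and (6u)^2, and the cross term is -2·7b·6u.
So 49b^2 - 84bu + 36u^2 = (7b - 6u)^2 ≥ 0.

(7b - 6u)^2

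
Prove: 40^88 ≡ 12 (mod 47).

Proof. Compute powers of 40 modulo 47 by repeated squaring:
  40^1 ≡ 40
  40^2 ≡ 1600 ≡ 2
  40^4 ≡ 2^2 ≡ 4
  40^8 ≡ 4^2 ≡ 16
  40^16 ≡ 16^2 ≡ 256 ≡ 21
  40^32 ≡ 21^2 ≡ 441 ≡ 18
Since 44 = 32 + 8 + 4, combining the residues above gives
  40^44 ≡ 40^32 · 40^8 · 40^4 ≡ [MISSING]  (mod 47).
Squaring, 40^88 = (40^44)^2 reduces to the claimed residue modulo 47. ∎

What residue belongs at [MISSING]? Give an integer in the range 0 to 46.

24

40^32 · 40^8 · 40^4 ≡ 18 · 16 · 4 = 1152.
1152 mod 47 = 24, so 40^44 ≡ 24 (mod 47).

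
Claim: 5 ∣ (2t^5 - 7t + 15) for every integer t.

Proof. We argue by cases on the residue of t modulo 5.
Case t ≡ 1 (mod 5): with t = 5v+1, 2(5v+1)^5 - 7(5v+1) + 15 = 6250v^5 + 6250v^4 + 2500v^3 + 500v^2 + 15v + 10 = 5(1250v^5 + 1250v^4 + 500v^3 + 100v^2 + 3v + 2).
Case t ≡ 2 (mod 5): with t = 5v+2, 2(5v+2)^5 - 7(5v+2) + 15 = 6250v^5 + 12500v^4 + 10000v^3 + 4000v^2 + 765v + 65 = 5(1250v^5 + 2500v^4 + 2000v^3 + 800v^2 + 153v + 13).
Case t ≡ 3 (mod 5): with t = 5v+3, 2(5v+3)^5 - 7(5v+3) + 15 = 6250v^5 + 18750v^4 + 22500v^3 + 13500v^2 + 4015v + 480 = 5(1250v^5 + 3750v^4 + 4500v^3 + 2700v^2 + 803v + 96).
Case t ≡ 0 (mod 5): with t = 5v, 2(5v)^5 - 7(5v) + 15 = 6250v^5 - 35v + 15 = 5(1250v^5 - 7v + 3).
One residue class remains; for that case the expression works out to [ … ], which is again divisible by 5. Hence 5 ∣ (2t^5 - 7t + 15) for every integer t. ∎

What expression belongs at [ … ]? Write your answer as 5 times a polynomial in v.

5(1250v^5 + 5000v^4 + 8000v^3 + 6400v^2 + 2553v + 407)

The residues treated are {1, 2, 3, 0}, so the missing case is t ≡ 4 (mod 5); write t = 5v+4.
Then 2(5v+4)^5 - 7(5v+4) + 15 = 6250v^5 + 25000v^4 + 40000v^3 + 32000v^2 + 12765v + 2035 = 5(1250v^5 + 5000v^4 + 8000v^3 + 6400v^2 + 2553v + 407).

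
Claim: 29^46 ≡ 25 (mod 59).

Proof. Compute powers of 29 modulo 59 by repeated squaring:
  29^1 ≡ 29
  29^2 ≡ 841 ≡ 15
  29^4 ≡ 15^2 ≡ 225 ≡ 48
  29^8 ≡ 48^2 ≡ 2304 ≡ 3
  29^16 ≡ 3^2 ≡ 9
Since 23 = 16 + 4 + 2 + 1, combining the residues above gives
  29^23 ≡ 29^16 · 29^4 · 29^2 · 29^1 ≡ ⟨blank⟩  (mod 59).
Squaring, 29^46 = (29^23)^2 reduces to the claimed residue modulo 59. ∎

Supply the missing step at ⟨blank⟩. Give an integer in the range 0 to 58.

5

Multiply the listed residues: 9 · 48 · 15 · 29 = 432 → 6480 → 187920.
Reducing modulo 59: 187920 = 3185·59 + 5, so 29^23 ≡ 5.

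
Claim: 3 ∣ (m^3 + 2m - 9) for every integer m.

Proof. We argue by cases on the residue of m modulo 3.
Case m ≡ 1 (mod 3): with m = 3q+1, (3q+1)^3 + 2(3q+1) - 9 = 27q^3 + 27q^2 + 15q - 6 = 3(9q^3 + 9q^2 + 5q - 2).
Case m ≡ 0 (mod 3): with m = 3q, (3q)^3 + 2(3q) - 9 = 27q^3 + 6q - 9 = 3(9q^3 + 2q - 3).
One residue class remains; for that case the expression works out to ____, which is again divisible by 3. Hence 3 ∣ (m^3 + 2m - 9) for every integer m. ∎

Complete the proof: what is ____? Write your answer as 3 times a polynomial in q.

Only m ≡ 2 (mod 3) is unaccounted for. Put m = 3q+2:
(3q+2)^3 + 2(3q+2) - 9 expands to 27q^3 + 54q^2 + 42q + 3,
and factoring out 3 leaves 3(9q^3 + 18q^2 + 14q + 1).

3(9q^3 + 18q^2 + 14q + 1)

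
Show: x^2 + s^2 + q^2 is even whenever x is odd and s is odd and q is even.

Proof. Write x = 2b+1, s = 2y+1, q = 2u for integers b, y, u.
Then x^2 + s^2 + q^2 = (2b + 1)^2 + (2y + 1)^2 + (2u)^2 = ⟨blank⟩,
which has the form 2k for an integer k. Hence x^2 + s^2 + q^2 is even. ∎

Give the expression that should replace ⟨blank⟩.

Expanding: (2b + 1)^2 + (2y + 1)^2 + (2u)^2 = 4b^2 + 4b + 4u^2 + 4y^2 + 4y + 2.
Every term is even; pulling out the factor of 2 gives 2(2b^2 + 2b + 2u^2 + 2y^2 + 2y + 1).

2(2b^2 + 2b + 2u^2 + 2y^2 + 2y + 1)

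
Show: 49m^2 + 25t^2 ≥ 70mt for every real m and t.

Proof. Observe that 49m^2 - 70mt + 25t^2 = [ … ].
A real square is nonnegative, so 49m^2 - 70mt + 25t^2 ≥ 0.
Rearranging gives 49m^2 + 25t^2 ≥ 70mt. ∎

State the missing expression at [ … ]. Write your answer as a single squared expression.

49m^2 - 70mt + 25t^2 is a perfect-square trinomial: the outer terms are (7m)^2 and (5t)^2, and the cross term is -2·7m·5t.
So 49m^2 - 70mt + 25t^2 = (7m - 5t)^2 ≥ 0.

(7m - 5t)^2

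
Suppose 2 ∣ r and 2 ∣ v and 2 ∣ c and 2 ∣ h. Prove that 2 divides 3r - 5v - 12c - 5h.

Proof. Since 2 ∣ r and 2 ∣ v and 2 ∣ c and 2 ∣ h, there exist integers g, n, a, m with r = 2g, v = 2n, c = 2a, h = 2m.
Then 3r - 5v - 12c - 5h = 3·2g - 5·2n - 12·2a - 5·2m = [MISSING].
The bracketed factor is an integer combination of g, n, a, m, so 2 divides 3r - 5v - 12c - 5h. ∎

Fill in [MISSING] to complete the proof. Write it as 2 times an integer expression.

2(-12a + 3g - 5m - 5n)

Pull the common 2 out of every term: 3·2g - 5·2n - 12·2a - 5·2m = 2(-12a + 3g - 5m - 5n).
-12a + 3g - 5m - 5n is an integer, which exhibits the divisibility.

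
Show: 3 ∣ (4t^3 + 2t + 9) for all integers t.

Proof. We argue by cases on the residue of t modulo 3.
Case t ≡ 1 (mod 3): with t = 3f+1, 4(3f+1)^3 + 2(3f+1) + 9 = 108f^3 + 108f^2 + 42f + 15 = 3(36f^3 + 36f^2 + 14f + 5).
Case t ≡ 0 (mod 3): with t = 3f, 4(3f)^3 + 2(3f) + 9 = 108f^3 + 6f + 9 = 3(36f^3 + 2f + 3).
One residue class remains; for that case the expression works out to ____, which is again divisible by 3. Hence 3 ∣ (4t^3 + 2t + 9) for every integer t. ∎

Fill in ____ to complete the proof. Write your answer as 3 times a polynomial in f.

Only t ≡ 2 (mod 3) is unaccounted for. Put t = 3f+2:
4(3f+2)^3 + 2(3f+2) + 9 expands to 108f^3 + 216f^2 + 150f + 45,
and factoring out 3 leaves 3(36f^3 + 72f^2 + 50f + 15).

3(36f^3 + 72f^2 + 50f + 15)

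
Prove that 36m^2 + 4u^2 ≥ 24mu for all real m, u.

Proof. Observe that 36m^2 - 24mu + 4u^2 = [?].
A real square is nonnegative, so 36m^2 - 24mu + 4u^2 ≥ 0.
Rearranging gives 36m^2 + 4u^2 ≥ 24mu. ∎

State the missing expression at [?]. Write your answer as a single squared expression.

The leading and trailing coefficients are 6^2 and 2^2, and 24 = 2·6·2, so the trinomial is (6m - 2u)^2.
Hence 36m^2 - 24mu + 4u^2 ≥ 0.

(6m - 2u)^2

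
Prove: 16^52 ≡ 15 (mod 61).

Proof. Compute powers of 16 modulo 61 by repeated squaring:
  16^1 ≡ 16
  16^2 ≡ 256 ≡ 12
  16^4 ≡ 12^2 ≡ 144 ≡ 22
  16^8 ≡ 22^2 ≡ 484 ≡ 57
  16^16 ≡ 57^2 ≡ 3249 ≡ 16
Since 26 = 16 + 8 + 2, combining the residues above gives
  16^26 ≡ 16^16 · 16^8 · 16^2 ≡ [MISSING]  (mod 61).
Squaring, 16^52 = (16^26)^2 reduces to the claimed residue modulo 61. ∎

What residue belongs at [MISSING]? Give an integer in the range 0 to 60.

25

Multiply the listed residues: 16 · 57 · 12 = 912 → 10944.
Reducing modulo 61: 10944 = 179·61 + 25, so 16^26 ≡ 25.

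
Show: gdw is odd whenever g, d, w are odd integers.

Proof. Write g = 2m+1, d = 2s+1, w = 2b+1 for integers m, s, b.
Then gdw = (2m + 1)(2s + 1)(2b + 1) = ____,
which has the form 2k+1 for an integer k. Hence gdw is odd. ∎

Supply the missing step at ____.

2(4bms + 2bm + 2bs + b + 2ms + m + s) + 1

(2m + 1)(2s + 1)(2b + 1) = 8bms + 4bm + 4bs + 2b + 4ms + 2m + 2s + 1
= 2(4bms + 2bm + 2bs + b + 2ms + m + s) + 1.
Since 4bms + 2bm + 2bs + b + 2ms + m + s is an integer, the product is of the form 2k+1 for an integer k.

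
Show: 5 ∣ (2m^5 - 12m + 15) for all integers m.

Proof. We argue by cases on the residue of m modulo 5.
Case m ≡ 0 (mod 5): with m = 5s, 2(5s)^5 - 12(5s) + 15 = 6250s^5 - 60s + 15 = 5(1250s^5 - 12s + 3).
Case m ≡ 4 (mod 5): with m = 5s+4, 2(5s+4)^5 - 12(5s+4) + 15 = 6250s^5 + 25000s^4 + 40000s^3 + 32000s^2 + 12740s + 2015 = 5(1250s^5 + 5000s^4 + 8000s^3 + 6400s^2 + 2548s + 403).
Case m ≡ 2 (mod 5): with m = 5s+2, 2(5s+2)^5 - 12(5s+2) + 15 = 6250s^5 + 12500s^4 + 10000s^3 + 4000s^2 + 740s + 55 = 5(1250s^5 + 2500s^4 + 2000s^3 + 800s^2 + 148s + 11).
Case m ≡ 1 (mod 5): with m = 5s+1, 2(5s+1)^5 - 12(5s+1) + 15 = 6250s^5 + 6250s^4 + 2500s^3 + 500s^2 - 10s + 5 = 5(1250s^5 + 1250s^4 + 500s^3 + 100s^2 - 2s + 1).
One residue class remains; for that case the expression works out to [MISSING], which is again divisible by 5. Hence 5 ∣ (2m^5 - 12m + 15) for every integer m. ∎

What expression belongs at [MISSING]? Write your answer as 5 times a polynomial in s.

5(1250s^5 + 3750s^4 + 4500s^3 + 2700s^2 + 798s + 93)

The residues treated are {0, 4, 2, 1}, so the missing case is m ≡ 3 (mod 5); write m = 5s+3.
Then 2(5s+3)^5 - 12(5s+3) + 15 = 6250s^5 + 18750s^4 + 22500s^3 + 13500s^2 + 3990s + 465 = 5(1250s^5 + 3750s^4 + 4500s^3 + 2700s^2 + 798s + 93).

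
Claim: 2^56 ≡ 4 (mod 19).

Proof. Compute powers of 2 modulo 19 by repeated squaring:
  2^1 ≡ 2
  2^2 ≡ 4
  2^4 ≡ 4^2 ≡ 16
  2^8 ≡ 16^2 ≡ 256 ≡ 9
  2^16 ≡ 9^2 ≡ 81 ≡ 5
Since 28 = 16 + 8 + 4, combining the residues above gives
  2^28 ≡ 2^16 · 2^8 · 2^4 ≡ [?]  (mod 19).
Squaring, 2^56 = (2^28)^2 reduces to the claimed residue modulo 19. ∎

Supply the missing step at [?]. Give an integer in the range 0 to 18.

17

Multiply the listed residues: 5 · 9 · 16 = 45 → 720.
Reducing modulo 19: 720 = 37·19 + 17, so 2^28 ≡ 17.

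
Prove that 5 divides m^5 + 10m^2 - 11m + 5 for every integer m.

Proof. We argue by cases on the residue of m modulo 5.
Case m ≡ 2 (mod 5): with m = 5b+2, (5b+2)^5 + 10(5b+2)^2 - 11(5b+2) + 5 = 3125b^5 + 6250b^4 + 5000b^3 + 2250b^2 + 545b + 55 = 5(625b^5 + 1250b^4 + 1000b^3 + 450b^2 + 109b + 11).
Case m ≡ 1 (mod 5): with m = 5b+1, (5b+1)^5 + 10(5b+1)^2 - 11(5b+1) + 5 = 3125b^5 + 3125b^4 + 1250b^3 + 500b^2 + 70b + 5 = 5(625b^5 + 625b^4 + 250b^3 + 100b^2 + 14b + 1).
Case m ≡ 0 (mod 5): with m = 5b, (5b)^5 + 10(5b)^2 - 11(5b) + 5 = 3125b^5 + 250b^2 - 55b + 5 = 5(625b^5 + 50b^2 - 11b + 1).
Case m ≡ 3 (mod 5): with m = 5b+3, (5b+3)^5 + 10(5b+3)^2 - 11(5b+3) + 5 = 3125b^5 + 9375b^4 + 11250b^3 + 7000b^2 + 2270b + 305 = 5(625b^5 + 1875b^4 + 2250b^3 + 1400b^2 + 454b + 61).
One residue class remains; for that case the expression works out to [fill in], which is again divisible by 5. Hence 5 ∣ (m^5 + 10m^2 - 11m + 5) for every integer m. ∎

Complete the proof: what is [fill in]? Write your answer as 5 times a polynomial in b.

The residues treated are {2, 1, 0, 3}, so the missing case is m ≡ 4 (mod 5); write m = 5b+4.
Then (5b+4)^5 + 10(5b+4)^2 - 11(5b+4) + 5 = 3125b^5 + 12500b^4 + 20000b^3 + 16250b^2 + 6745b + 1145 = 5(625b^5 + 2500b^4 + 4000b^3 + 3250b^2 + 1349b + 229).

5(625b^5 + 2500b^4 + 4000b^3 + 3250b^2 + 1349b + 229)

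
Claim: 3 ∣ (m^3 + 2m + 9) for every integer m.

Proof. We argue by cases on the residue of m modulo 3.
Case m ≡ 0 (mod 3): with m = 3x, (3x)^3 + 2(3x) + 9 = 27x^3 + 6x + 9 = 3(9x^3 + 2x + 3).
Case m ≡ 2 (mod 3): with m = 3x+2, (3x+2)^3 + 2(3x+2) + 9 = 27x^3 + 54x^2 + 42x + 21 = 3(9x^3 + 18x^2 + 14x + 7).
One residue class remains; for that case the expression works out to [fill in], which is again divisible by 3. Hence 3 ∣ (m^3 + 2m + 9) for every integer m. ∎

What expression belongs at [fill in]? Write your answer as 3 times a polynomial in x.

3(9x^3 + 9x^2 + 5x + 4)

Only m ≡ 1 (mod 3) is unaccounted for. Put m = 3x+1:
(3x+1)^3 + 2(3x+1) + 9 expands to 27x^3 + 27x^2 + 15x + 12,
and factoring out 3 leaves 3(9x^3 + 9x^2 + 5x + 4).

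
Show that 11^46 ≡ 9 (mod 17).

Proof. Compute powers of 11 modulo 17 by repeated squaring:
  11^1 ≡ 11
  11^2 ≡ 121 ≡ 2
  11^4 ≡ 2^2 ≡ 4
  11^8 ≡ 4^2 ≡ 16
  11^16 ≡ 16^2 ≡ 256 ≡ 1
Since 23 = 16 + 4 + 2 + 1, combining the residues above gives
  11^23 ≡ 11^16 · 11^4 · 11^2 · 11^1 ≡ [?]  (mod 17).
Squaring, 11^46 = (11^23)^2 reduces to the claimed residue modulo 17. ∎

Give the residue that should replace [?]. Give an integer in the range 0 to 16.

Multiply the listed residues: 1 · 4 · 2 · 11 = 4 → 8 → 88.
Reducing modulo 17: 88 = 5·17 + 3, so 11^23 ≡ 3.

3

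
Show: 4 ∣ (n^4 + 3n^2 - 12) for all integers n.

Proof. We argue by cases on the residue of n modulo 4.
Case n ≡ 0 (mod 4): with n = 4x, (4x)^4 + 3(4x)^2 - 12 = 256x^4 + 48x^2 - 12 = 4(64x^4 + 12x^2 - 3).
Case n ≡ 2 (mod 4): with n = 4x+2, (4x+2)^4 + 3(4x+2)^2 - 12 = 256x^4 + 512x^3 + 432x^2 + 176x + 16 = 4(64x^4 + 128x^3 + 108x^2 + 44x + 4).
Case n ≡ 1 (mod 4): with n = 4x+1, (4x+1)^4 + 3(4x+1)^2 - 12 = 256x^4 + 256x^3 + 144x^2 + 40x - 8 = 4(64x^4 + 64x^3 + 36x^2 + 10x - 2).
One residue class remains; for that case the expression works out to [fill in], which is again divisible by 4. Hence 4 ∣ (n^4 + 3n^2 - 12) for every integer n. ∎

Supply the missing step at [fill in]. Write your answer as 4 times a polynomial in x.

4(64x^4 + 192x^3 + 228x^2 + 126x + 24)

The residues treated are {0, 2, 1}, so the missing case is n ≡ 3 (mod 4); write n = 4x+3.
Then (4x+3)^4 + 3(4x+3)^2 - 12 = 256x^4 + 768x^3 + 912x^2 + 504x + 96 = 4(64x^4 + 192x^3 + 228x^2 + 126x + 24).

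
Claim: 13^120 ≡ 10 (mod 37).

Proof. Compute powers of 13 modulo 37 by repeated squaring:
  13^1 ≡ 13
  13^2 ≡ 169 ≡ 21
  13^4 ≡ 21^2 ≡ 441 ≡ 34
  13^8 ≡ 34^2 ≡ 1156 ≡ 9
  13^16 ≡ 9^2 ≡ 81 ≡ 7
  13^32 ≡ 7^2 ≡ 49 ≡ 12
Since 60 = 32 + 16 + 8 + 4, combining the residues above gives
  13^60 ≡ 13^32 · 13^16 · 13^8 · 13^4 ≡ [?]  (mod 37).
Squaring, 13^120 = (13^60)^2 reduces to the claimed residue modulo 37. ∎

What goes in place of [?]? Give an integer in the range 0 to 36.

Multiply the listed residues: 12 · 7 · 9 · 34 = 84 → 756 → 25704.
Reducing modulo 37: 25704 = 694·37 + 26, so 13^60 ≡ 26.

26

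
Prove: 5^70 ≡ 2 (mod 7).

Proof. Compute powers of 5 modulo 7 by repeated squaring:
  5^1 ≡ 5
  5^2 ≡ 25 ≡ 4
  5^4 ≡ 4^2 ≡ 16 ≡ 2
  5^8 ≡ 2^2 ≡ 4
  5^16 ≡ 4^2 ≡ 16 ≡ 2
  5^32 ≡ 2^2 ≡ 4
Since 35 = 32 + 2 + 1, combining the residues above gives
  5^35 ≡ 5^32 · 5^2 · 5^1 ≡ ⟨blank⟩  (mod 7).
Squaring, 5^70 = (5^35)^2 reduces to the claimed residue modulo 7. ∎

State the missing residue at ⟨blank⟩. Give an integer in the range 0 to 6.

3

Multiply the listed residues: 4 · 4 · 5 = 16 → 80.
Reducing modulo 7: 80 = 11·7 + 3, so 5^35 ≡ 3.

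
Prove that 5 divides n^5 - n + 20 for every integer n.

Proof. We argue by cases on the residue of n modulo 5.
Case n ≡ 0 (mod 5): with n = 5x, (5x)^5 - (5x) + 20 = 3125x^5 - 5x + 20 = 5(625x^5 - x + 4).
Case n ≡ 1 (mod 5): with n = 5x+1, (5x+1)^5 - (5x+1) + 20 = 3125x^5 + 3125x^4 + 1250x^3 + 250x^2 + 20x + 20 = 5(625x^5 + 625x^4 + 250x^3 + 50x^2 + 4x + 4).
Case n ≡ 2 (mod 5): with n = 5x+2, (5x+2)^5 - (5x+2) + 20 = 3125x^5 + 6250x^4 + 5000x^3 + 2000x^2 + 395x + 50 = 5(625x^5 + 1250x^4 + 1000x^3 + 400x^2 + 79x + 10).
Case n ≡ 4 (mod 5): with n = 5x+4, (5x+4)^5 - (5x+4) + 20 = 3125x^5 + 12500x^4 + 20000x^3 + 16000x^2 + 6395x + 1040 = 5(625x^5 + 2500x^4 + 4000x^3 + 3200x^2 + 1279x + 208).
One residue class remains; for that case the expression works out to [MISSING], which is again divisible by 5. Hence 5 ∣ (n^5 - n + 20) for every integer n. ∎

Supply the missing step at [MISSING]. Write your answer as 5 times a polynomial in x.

5(625x^5 + 1875x^4 + 2250x^3 + 1350x^2 + 404x + 52)

The residues treated are {0, 1, 2, 4}, so the missing case is n ≡ 3 (mod 5); write n = 5x+3.
Then (5x+3)^5 - (5x+3) + 20 = 3125x^5 + 9375x^4 + 11250x^3 + 6750x^2 + 2020x + 260 = 5(625x^5 + 1875x^4 + 2250x^3 + 1350x^2 + 404x + 52).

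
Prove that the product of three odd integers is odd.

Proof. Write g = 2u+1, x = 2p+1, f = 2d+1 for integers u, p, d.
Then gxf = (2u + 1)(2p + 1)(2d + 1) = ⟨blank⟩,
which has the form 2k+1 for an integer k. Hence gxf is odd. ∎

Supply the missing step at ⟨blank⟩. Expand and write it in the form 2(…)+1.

(2u + 1)(2p + 1)(2d + 1) = 8dpu + 4dp + 4du + 2d + 4pu + 2p + 2u + 1
= 2(4dpu + 2dp + 2du + d + 2pu + p + u) + 1.
Since 4dpu + 2dp + 2du + d + 2pu + p + u is an integer, the product is of the form 2k+1 for an integer k.

2(4dpu + 2dp + 2du + d + 2pu + p + u) + 1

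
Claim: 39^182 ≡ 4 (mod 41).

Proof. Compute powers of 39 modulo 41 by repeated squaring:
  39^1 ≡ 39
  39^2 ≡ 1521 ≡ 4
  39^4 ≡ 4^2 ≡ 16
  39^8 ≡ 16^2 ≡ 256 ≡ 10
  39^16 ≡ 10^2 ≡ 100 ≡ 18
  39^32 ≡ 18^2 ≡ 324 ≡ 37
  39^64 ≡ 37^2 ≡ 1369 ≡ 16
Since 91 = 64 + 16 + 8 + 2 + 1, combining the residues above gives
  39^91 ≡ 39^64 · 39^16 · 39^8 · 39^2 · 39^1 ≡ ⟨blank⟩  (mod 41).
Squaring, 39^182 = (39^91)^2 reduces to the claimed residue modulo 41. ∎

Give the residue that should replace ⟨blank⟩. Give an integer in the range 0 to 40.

Multiply the listed residues: 16 · 18 · 10 · 4 · 39 = 288 → 2880 → 11520 → 449280.
Reducing modulo 41: 449280 = 10958·41 + 2, so 39^91 ≡ 2.

2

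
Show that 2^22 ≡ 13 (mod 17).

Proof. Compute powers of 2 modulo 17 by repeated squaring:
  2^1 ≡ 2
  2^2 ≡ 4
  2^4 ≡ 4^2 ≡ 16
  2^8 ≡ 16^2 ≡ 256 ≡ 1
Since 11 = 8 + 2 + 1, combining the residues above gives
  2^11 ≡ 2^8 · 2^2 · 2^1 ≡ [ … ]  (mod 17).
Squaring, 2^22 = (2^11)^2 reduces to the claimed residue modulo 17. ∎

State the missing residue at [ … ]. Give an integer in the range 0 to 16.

2^8 · 2^2 · 2^1 ≡ 1 · 4 · 2 = 8.
8 mod 17 = 8, so 2^11 ≡ 8 (mod 17).

8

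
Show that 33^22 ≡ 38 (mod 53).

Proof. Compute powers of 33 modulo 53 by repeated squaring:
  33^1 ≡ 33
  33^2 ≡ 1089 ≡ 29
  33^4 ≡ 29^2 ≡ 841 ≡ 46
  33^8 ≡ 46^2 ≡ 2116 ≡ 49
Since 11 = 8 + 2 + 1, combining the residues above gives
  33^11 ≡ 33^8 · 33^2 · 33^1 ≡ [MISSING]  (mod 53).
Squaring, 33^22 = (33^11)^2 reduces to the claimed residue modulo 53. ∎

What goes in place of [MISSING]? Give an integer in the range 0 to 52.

41

33^8 · 33^2 · 33^1 ≡ 49 · 29 · 33 = 46893.
46893 mod 53 = 41, so 33^11 ≡ 41 (mod 53).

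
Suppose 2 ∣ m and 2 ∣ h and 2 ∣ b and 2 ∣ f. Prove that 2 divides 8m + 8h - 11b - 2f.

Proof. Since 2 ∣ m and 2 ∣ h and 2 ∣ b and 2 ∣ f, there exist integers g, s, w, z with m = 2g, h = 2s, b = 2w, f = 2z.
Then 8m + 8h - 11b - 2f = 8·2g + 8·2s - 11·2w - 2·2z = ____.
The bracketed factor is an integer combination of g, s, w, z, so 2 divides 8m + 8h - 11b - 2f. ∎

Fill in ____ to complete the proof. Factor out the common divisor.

2(8g + 8s - 11w - 2z)

Each term has a factor of 2: 8·2g + 8·2s - 11·2w - 2·2z = 2·(8g + 8s - 11w - 2z).
Since 8g + 8s - 11w - 2z is an integer, 2 ∣ (8m + 8h - 11b - 2f).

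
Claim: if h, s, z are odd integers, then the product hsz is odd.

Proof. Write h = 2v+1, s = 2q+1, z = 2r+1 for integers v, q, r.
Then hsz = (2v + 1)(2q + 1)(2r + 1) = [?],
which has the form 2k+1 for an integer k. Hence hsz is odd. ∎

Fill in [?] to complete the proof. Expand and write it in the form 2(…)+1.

(2v + 1)(2q + 1)(2r + 1) = 8qrv + 4qr + 4qv + 2q + 4rv + 2r + 2v + 1
= 2(4qrv + 2qr + 2qv + q + 2rv + r + v) + 1.
Since 4qrv + 2qr + 2qv + q + 2rv + r + v is an integer, the product is of the form 2k+1 for an integer k.

2(4qrv + 2qr + 2qv + q + 2rv + r + v) + 1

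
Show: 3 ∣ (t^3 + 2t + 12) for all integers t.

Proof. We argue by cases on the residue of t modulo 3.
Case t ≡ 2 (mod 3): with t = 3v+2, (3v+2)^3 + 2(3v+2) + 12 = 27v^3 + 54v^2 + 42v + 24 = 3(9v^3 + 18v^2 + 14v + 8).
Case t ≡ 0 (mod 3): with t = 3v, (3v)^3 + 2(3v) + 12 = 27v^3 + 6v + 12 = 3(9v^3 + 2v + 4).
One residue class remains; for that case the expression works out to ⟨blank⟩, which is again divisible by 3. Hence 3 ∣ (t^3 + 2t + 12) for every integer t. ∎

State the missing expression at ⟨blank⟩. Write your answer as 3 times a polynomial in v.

The residues treated are {2, 0}, so the missing case is t ≡ 1 (mod 3); write t = 3v+1.
Then (3v+1)^3 + 2(3v+1) + 12 = 27v^3 + 27v^2 + 15v + 15 = 3(9v^3 + 9v^2 + 5v + 5).

3(9v^3 + 9v^2 + 5v + 5)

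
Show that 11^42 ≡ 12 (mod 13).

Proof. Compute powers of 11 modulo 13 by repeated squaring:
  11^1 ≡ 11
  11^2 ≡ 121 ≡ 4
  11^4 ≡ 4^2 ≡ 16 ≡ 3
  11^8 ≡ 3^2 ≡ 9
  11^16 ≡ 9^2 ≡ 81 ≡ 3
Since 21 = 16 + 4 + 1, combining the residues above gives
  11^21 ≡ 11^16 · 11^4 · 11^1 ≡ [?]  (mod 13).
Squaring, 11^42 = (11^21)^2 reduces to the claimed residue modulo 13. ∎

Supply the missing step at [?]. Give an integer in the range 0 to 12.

Multiply the listed residues: 3 · 3 · 11 = 9 → 99.
Reducing modulo 13: 99 = 7·13 + 8, so 11^21 ≡ 8.

8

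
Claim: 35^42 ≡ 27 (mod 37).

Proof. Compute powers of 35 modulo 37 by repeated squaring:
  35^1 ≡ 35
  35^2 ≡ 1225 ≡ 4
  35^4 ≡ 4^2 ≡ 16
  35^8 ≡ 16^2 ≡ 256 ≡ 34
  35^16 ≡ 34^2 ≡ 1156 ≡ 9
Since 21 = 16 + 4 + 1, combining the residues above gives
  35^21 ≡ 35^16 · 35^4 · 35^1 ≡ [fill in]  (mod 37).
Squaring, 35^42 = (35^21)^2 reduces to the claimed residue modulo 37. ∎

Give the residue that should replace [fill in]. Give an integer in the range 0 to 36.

Multiply the listed residues: 9 · 16 · 35 = 144 → 5040.
Reducing modulo 37: 5040 = 136·37 + 8, so 35^21 ≡ 8.

8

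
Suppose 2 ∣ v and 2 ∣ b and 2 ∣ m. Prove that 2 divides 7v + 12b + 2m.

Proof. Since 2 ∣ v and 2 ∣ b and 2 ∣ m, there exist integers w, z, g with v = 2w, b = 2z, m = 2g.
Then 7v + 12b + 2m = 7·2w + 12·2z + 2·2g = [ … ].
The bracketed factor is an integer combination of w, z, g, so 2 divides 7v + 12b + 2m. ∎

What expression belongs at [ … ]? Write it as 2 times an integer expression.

Each term has a factor of 2: 7·2w + 12·2z + 2·2g = 2·(2g + 7w + 12z).
Since 2g + 7w + 12z is an integer, 2 ∣ (7v + 12b + 2m).

2(2g + 7w + 12z)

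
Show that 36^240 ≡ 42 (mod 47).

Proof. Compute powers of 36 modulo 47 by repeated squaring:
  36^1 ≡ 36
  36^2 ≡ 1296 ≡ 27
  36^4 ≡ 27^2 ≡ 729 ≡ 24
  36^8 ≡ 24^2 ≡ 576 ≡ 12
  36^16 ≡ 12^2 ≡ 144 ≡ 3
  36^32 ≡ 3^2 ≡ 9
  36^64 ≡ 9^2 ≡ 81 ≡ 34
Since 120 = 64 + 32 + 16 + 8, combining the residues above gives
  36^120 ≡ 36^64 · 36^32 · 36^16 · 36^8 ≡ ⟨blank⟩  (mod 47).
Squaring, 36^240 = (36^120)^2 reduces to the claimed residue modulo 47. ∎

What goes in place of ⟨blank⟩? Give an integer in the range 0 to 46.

18

36^64 · 36^32 · 36^16 · 36^8 ≡ 34 · 9 · 3 · 12 = 11016.
11016 mod 47 = 18, so 36^120 ≡ 18 (mod 47).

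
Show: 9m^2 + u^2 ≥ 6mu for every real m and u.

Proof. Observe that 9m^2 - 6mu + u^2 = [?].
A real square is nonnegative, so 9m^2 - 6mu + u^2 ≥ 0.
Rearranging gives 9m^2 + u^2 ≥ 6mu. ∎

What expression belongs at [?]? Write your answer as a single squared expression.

9m^2 - 6mu + u^2 is a perfect-square trinomial: the outer terms are (3m)^2 and (u)^2, and the cross term is -2·3m·u.
So 9m^2 - 6mu + u^2 = (3m - u)^2 ≥ 0.

(3m - u)^2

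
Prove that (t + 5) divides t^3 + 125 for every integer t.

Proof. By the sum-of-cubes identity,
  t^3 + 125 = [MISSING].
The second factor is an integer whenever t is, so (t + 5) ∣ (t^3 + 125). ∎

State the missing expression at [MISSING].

(t + 5)(t^2 - 5t + 25)

Polynomial division of t^3 + 125 by t + 5 leaves remainder 0 and quotient t^2 - 5t + 25.
Hence t^3 + 125 = (t + 5)(t^2 - 5t + 25).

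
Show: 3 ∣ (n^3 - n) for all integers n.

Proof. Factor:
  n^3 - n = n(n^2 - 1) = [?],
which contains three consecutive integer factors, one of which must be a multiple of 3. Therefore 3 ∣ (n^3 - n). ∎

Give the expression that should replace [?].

n(n^2 - 1) = n(n - 1)(n + 1) = (n - 1)n(n + 1).
These three factors are consecutive integers, so their product is divisible by 3.

(n - 1)n(n + 1)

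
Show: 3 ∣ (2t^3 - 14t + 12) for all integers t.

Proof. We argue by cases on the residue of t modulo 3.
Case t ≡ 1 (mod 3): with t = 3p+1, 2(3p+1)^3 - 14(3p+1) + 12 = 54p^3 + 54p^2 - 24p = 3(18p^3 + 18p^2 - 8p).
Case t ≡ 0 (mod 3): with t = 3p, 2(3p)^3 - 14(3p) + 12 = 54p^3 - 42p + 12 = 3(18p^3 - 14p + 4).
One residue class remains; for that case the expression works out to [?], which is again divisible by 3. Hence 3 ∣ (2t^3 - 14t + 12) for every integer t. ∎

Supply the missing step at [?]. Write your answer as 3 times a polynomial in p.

3(18p^3 + 36p^2 + 10p)

Only t ≡ 2 (mod 3) is unaccounted for. Put t = 3p+2:
2(3p+2)^3 - 14(3p+2) + 12 expands to 54p^3 + 108p^2 + 30p,
and factoring out 3 leaves 3(18p^3 + 36p^2 + 10p).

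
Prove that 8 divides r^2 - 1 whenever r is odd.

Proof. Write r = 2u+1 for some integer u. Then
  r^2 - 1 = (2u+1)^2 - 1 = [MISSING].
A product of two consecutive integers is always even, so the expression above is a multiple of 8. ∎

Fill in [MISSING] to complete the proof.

(2u+1)^2 - 1 = 4u^2 + 4u + 1 - 1 = 4u^2 + 4u = 4u(u+1).
Since u and u+1 are consecutive, u(u+1) is even, and 4·(even) is a multiple of 8.

4u(u + 1)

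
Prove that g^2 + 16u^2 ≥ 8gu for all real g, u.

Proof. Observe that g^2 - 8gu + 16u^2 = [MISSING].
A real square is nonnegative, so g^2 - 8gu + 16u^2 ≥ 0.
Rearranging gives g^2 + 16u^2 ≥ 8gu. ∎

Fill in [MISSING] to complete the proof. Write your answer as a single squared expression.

(g - 4u)^2

g^2 - 8gu + 16u^2 is a perfect-square trinomial: the outer terms are (g)^2 and (4u)^2, and the cross term is -2·g·4u.
So g^2 - 8gu + 16u^2 = (g - 4u)^2 ≥ 0.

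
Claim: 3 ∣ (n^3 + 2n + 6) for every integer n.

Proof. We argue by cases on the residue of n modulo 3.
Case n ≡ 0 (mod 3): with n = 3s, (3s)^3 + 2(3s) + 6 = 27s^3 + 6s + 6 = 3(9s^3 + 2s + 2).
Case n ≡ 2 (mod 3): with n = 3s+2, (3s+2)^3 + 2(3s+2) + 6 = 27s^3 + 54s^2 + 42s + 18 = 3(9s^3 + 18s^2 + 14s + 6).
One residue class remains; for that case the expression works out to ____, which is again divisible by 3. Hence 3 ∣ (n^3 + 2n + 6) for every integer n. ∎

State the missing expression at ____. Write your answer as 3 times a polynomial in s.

Only n ≡ 1 (mod 3) is unaccounted for. Put n = 3s+1:
(3s+1)^3 + 2(3s+1) + 6 expands to 27s^3 + 27s^2 + 15s + 9,
and factoring out 3 leaves 3(9s^3 + 9s^2 + 5s + 3).

3(9s^3 + 9s^2 + 5s + 3)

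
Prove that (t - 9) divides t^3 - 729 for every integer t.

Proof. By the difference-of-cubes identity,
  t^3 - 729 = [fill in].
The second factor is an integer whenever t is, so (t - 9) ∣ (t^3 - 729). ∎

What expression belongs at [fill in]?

(t - 9)(t^2 + 9t + 81)

Polynomial division of t^3 - 729 by t - 9 leaves remainder 0 and quotient t^2 + 9t + 81.
Hence t^3 - 729 = (t - 9)(t^2 + 9t + 81).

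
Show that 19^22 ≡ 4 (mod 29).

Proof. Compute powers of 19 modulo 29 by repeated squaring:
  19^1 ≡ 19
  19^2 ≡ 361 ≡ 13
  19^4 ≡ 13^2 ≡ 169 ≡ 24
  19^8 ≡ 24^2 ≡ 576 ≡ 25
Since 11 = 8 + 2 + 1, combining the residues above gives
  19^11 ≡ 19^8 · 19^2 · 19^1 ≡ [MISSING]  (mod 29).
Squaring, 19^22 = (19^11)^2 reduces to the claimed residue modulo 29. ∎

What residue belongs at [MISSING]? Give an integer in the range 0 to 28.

27

19^8 · 19^2 · 19^1 ≡ 25 · 13 · 19 = 6175.
6175 mod 29 = 27, so 19^11 ≡ 27 (mod 29).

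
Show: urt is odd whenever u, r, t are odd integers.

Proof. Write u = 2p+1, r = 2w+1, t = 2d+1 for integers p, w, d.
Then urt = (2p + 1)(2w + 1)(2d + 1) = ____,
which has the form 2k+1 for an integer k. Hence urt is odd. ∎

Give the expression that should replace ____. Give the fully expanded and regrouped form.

(2p + 1)(2w + 1)(2d + 1) = 8dpw + 4dp + 4dw + 2d + 4pw + 2p + 2w + 1
= 2(4dpw + 2dp + 2dw + d + 2pw + p + w) + 1.
Since 4dpw + 2dp + 2dw + d + 2pw + p + w is an integer, the product is of the form 2k+1 for an integer k.

2(4dpw + 2dp + 2dw + d + 2pw + p + w) + 1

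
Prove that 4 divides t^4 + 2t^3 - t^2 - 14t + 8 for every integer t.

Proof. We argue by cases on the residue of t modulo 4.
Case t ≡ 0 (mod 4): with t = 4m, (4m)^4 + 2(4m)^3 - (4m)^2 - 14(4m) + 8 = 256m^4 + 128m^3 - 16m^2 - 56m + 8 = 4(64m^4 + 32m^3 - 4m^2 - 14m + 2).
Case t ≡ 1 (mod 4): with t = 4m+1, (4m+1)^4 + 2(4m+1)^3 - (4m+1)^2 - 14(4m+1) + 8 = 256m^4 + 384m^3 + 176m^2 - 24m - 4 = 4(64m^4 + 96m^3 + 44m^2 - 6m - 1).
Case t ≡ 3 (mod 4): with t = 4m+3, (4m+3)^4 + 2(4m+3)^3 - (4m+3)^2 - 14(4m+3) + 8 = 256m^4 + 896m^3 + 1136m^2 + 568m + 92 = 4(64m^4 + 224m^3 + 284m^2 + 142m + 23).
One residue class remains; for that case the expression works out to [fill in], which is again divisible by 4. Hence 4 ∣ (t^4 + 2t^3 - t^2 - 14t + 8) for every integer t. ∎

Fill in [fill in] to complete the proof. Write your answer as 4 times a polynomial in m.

4(64m^4 + 160m^3 + 140m^2 + 38m + 2)

The residues treated are {0, 1, 3}, so the missing case is t ≡ 2 (mod 4); write t = 4m+2.
Then (4m+2)^4 + 2(4m+2)^3 - (4m+2)^2 - 14(4m+2) + 8 = 256m^4 + 640m^3 + 560m^2 + 152m + 8 = 4(64m^4 + 160m^3 + 140m^2 + 38m + 2).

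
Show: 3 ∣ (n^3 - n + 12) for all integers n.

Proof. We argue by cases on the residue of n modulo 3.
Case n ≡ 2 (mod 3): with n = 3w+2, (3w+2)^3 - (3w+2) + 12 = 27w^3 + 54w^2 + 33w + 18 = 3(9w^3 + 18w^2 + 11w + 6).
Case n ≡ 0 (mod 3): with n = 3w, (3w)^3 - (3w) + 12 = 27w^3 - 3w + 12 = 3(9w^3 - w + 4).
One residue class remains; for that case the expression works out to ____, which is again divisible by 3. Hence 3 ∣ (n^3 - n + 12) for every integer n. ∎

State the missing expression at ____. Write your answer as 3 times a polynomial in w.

Only n ≡ 1 (mod 3) is unaccounted for. Put n = 3w+1:
(3w+1)^3 - (3w+1) + 12 expands to 27w^3 + 27w^2 + 6w + 12,
and factoring out 3 leaves 3(9w^3 + 9w^2 + 2w + 4).

3(9w^3 + 9w^2 + 2w + 4)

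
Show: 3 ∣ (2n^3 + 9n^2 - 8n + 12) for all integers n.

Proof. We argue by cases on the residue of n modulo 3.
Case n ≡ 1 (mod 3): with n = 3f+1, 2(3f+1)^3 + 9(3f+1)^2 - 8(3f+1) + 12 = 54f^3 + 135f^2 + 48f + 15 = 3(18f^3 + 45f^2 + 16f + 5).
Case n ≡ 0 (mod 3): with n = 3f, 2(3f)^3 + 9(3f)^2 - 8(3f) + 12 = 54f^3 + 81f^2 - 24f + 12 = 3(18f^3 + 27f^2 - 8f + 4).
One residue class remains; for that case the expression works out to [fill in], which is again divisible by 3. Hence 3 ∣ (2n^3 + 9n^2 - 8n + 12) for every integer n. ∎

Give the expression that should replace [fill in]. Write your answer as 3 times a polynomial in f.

The residues treated are {1, 0}, so the missing case is n ≡ 2 (mod 3); write n = 3f+2.
Then 2(3f+2)^3 + 9(3f+2)^2 - 8(3f+2) + 12 = 54f^3 + 189f^2 + 156f + 48 = 3(18f^3 + 63f^2 + 52f + 16).

3(18f^3 + 63f^2 + 52f + 16)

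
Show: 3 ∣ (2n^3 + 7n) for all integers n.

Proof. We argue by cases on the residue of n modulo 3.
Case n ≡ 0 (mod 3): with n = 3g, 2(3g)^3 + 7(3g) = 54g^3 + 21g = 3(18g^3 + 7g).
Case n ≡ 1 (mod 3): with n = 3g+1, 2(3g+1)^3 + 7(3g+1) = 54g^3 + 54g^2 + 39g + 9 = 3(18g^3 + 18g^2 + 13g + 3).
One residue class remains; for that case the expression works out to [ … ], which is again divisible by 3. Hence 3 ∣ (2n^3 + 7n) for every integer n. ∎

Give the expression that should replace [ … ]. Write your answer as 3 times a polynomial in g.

3(18g^3 + 36g^2 + 31g + 10)

The residues treated are {0, 1}, so the missing case is n ≡ 2 (mod 3); write n = 3g+2.
Then 2(3g+2)^3 + 7(3g+2) = 54g^3 + 108g^2 + 93g + 30 = 3(18g^3 + 36g^2 + 31g + 10).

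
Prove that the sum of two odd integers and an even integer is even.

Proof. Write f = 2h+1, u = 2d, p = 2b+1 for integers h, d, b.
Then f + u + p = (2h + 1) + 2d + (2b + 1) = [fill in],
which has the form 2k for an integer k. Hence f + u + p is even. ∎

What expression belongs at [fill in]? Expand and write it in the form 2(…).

2(b + d + h + 1)

(2h + 1) + 2d + (2b + 1) = 2b + 2d + 2h + 2
= 2(b + d + h + 1).
Since b + d + h + 1 is an integer, the sum is of the form 2k for an integer k.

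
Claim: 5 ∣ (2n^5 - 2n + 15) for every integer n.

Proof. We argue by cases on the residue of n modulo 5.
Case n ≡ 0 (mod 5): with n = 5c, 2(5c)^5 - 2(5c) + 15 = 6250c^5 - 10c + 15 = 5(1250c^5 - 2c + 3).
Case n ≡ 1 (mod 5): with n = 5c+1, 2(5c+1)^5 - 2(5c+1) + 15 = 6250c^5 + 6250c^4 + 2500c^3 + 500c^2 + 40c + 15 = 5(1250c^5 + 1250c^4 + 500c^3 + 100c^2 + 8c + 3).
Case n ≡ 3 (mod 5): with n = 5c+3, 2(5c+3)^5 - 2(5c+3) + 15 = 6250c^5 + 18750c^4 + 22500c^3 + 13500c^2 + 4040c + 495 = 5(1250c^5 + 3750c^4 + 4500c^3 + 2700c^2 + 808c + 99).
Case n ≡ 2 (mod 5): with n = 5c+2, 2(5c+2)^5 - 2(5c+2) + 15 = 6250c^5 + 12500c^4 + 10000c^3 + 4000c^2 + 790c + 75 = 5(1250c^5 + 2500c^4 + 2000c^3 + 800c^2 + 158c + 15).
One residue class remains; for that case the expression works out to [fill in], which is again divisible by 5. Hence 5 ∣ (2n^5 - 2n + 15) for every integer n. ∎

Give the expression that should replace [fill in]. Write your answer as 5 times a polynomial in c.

5(1250c^5 + 5000c^4 + 8000c^3 + 6400c^2 + 2558c + 411)

The residues treated are {0, 1, 3, 2}, so the missing case is n ≡ 4 (mod 5); write n = 5c+4.
Then 2(5c+4)^5 - 2(5c+4) + 15 = 6250c^5 + 25000c^4 + 40000c^3 + 32000c^2 + 12790c + 2055 = 5(1250c^5 + 5000c^4 + 8000c^3 + 6400c^2 + 2558c + 411).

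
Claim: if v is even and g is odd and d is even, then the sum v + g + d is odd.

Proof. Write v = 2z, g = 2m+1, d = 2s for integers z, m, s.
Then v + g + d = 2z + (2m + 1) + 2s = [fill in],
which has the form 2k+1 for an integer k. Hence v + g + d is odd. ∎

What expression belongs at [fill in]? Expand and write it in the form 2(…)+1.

Expanding: 2z + (2m + 1) + 2s = 2m + 2s + 2z + 1.
Every term except the constant is even, so this is 2(m + s + z) + 1,
and m + s + z ∈ ℤ gives the required form.

2(m + s + z) + 1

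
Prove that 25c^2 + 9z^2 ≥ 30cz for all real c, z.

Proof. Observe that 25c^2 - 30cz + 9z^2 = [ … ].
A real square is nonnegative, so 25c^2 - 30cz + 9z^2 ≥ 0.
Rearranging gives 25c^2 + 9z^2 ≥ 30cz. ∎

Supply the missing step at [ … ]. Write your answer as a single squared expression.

(5c - 3z)^2

The leading and trailing coefficients are 5^2 and 3^2, and 30 = 2·5·3, so the trinomial is (5c - 3z)^2.
Hence 25c^2 - 30cz + 9z^2 ≥ 0.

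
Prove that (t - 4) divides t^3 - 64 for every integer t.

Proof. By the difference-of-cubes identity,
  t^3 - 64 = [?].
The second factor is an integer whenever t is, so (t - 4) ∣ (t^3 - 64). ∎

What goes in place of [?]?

Polynomial division of t^3 - 64 by t - 4 leaves remainder 0 and quotient t^2 + 4t + 16.
Hence t^3 - 64 = (t - 4)(t^2 + 4t + 16).

(t - 4)(t^2 + 4t + 16)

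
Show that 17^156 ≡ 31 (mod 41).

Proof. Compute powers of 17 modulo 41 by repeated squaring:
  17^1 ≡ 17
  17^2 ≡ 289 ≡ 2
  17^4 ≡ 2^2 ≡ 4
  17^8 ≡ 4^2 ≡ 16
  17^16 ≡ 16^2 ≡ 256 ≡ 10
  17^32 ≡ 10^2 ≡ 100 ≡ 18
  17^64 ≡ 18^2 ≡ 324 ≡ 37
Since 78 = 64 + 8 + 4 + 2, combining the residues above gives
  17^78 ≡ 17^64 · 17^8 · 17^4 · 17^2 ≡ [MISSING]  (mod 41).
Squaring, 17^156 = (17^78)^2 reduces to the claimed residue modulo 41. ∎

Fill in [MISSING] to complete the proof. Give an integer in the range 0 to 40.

21

Multiply the listed residues: 37 · 16 · 4 · 2 = 592 → 2368 → 4736.
Reducing modulo 41: 4736 = 115·41 + 21, so 17^78 ≡ 21.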